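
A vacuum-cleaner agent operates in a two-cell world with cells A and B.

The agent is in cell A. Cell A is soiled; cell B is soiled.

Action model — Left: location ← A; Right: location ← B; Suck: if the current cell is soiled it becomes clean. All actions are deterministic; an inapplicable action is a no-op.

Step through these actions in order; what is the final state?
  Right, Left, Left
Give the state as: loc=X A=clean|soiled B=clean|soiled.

1) do Right; now loc=B A=soiled B=soiled
2) do Left; now loc=A A=soiled B=soiled
3) do Left; now loc=A A=soiled B=soiled

loc=A A=soiled B=soiled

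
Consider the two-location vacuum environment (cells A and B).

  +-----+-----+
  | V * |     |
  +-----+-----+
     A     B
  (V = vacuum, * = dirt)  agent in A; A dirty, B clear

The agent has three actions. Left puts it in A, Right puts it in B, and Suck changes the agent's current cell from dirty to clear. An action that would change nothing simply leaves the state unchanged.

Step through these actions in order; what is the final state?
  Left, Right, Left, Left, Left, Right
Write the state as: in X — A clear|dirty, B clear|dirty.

in B — A dirty, B clear

step 1/6 (Left): in A — A dirty, B clear
step 2/6 (Right): in B — A dirty, B clear
step 3/6 (Left): in A — A dirty, B clear
step 4/6 (Left): in A — A dirty, B clear
step 5/6 (Left): in A — A dirty, B clear
step 6/6 (Right): in B — A dirty, B clear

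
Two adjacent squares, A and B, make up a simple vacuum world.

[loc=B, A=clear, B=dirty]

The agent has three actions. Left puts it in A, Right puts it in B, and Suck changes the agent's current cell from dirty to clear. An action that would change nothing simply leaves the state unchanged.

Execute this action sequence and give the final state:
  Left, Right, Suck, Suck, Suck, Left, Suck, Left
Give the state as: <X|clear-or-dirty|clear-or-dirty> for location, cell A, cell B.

<A|clear|clear>

1) do Left; now <A|clear|dirty>
2) do Right; now <B|clear|dirty>
3) do Suck; now <B|clear|clear>
4) do Suck; now <B|clear|clear>
5) do Suck; now <B|clear|clear>
6) do Left; now <A|clear|clear>
7) do Suck; now <A|clear|clear>
8) do Left; now <A|clear|clear>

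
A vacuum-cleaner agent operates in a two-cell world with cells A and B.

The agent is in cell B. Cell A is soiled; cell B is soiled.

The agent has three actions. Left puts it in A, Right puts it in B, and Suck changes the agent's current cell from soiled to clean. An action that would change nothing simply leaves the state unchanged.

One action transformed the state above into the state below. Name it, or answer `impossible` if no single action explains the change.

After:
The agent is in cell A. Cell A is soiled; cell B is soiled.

try  Left: (A; A:soiled, B:soiled)  ← match
try Right: (B; A:soiled, B:soiled)
try  Suck: (B; A:soiled, B:clean)

Left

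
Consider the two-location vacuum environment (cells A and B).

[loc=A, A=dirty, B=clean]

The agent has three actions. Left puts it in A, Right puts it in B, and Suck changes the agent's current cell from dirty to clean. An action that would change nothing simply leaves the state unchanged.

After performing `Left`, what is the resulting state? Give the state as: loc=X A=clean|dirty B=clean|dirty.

start: loc=A A=dirty B=clean
[1] after Left: loc=A A=dirty B=clean

loc=A A=dirty B=clean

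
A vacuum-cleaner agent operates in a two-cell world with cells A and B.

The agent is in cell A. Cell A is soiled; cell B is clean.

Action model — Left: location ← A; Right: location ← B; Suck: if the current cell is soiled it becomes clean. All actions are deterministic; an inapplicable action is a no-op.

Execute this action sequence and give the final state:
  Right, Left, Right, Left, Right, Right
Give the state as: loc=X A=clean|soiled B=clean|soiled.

loc=B A=soiled B=clean

1. Right → loc=B A=soiled B=clean
2. Left → loc=A A=soiled B=clean
3. Right → loc=B A=soiled B=clean
4. Left → loc=A A=soiled B=clean
5. Right → loc=B A=soiled B=clean
6. Right → loc=B A=soiled B=clean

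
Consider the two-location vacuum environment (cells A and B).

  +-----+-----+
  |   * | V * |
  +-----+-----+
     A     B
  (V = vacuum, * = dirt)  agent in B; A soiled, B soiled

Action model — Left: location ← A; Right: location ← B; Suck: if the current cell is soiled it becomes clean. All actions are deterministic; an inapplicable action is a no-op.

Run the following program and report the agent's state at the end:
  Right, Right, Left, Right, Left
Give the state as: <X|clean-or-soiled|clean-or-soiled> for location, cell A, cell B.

[1] after Right: <B|soiled|soiled>
[2] after Right: <B|soiled|soiled>
[3] after Left: <A|soiled|soiled>
[4] after Right: <B|soiled|soiled>
[5] after Left: <A|soiled|soiled>

<A|soiled|soiled>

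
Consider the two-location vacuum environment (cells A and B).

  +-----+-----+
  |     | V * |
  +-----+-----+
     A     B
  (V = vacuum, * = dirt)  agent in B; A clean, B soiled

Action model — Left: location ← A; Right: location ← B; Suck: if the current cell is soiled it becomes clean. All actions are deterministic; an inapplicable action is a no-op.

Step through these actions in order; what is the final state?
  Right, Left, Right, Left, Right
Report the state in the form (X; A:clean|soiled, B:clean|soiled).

step 1/5 (Right): (B; A:clean, B:soiled)
step 2/5 (Left): (A; A:clean, B:soiled)
step 3/5 (Right): (B; A:clean, B:soiled)
step 4/5 (Left): (A; A:clean, B:soiled)
step 5/5 (Right): (B; A:clean, B:soiled)

(B; A:clean, B:soiled)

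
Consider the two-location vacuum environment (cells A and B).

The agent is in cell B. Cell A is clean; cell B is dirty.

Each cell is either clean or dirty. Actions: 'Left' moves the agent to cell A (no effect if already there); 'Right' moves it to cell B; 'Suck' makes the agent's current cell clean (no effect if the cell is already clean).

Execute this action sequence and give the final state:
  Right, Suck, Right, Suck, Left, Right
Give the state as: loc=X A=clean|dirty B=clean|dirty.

loc=B A=clean B=clean

1. Right → loc=B A=clean B=dirty
2. Suck → loc=B A=clean B=clean
3. Right → loc=B A=clean B=clean
4. Suck → loc=B A=clean B=clean
5. Left → loc=A A=clean B=clean
6. Right → loc=B A=clean B=clean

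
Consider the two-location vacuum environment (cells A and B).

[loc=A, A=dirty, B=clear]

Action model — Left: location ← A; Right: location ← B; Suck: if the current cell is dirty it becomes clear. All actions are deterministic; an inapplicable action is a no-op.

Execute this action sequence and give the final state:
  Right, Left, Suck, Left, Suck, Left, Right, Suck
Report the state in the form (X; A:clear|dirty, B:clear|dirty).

Right (#1): (B; A:dirty, B:clear)
Left (#2): (A; A:dirty, B:clear)
Suck (#3): (A; A:clear, B:clear)
Left (#4): (A; A:clear, B:clear)
Suck (#5): (A; A:clear, B:clear)
Left (#6): (A; A:clear, B:clear)
Right (#7): (B; A:clear, B:clear)
Suck (#8): (B; A:clear, B:clear)

(B; A:clear, B:clear)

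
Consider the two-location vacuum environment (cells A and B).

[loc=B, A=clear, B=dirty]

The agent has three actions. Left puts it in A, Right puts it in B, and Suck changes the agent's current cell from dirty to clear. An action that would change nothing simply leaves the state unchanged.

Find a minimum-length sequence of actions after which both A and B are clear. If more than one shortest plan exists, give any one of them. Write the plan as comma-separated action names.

Suck

1) do Suck; now (B; A:clear, B:clear)
min 1: B is dirty, one Suck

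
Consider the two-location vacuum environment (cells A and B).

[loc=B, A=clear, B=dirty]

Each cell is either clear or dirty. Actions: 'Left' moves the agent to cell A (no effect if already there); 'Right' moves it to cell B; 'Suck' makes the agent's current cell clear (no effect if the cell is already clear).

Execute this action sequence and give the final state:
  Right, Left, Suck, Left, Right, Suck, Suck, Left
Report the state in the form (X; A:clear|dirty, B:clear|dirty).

Right (#1): (B; A:clear, B:dirty)
Left (#2): (A; A:clear, B:dirty)
Suck (#3): (A; A:clear, B:dirty)
Left (#4): (A; A:clear, B:dirty)
Right (#5): (B; A:clear, B:dirty)
Suck (#6): (B; A:clear, B:clear)
Suck (#7): (B; A:clear, B:clear)
Left (#8): (A; A:clear, B:clear)

(A; A:clear, B:clear)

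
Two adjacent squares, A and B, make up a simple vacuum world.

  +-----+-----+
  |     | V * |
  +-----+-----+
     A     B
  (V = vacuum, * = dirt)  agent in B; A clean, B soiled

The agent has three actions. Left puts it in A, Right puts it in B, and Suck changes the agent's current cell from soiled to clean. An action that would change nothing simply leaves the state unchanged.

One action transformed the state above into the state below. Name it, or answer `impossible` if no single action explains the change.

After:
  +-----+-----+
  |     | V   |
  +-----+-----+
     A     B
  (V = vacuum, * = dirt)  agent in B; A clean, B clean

try  Left: (A; A:clean, B:soiled)
try Right: (B; A:clean, B:soiled)
try  Suck: (B; A:clean, B:clean)  ← match

Suck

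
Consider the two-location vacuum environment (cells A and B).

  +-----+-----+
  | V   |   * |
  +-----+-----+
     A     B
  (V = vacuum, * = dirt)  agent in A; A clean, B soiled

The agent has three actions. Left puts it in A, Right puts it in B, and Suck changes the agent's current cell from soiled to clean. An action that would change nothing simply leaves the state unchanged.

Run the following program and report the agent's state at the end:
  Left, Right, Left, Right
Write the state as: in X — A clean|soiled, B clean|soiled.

in B — A clean, B soiled

1. Left → in A — A clean, B soiled
2. Right → in B — A clean, B soiled
3. Left → in A — A clean, B soiled
4. Right → in B — A clean, B soiled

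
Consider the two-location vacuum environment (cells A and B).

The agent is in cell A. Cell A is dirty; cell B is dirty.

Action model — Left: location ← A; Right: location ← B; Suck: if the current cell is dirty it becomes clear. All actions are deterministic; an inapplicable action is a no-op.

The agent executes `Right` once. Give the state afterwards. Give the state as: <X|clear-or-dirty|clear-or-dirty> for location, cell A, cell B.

<B|dirty|dirty>

start: <A|dirty|dirty>
Right (#1): <B|dirty|dirty>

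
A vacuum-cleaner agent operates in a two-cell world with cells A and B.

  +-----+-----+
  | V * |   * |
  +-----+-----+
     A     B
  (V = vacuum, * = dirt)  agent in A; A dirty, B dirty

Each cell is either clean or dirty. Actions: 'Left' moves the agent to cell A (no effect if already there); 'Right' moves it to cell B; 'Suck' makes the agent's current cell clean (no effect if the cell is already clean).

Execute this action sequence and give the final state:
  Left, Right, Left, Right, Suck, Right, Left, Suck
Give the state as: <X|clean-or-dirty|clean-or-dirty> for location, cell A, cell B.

<A|clean|clean>

step 1/8 (Left): <A|dirty|dirty>
step 2/8 (Right): <B|dirty|dirty>
step 3/8 (Left): <A|dirty|dirty>
step 4/8 (Right): <B|dirty|dirty>
step 5/8 (Suck): <B|dirty|clean>
step 6/8 (Right): <B|dirty|clean>
step 7/8 (Left): <A|dirty|clean>
step 8/8 (Suck): <A|clean|clean>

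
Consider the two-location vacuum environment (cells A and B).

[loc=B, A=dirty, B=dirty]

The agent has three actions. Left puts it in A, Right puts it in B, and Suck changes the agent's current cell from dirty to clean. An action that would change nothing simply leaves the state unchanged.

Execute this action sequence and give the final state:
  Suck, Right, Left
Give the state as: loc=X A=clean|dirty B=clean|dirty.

[1] after Suck: loc=B A=dirty B=clean
[2] after Right: loc=B A=dirty B=clean
[3] after Left: loc=A A=dirty B=clean

loc=A A=dirty B=clean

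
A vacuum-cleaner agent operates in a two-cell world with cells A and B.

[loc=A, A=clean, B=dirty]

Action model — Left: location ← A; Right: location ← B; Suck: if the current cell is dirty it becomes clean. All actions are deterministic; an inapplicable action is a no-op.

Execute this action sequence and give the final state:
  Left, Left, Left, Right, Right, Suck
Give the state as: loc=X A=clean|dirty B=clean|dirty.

step 1/6 (Left): loc=A A=clean B=dirty
step 2/6 (Left): loc=A A=clean B=dirty
step 3/6 (Left): loc=A A=clean B=dirty
step 4/6 (Right): loc=B A=clean B=dirty
step 5/6 (Right): loc=B A=clean B=dirty
step 6/6 (Suck): loc=B A=clean B=clean

loc=B A=clean B=clean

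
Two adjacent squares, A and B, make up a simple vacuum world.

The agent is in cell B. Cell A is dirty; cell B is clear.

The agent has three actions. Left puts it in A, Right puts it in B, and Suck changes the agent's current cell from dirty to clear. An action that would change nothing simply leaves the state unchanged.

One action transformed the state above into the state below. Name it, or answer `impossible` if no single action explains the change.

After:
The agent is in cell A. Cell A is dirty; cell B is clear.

try  Left: (A; A:dirty, B:clear)  ← match
try Right: (B; A:dirty, B:clear)
try  Suck: (B; A:dirty, B:clear)

Left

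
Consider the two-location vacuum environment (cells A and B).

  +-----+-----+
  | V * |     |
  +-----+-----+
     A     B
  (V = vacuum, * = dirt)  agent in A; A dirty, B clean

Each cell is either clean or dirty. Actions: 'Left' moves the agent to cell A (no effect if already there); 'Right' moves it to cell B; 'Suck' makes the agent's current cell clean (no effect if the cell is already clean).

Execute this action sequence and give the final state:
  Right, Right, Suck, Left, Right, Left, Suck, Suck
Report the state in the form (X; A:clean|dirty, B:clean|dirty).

(A; A:clean, B:clean)

step 1/8 (Right): (B; A:dirty, B:clean)
step 2/8 (Right): (B; A:dirty, B:clean)
step 3/8 (Suck): (B; A:dirty, B:clean)
step 4/8 (Left): (A; A:dirty, B:clean)
step 5/8 (Right): (B; A:dirty, B:clean)
step 6/8 (Left): (A; A:dirty, B:clean)
step 7/8 (Suck): (A; A:clean, B:clean)
step 8/8 (Suck): (A; A:clean, B:clean)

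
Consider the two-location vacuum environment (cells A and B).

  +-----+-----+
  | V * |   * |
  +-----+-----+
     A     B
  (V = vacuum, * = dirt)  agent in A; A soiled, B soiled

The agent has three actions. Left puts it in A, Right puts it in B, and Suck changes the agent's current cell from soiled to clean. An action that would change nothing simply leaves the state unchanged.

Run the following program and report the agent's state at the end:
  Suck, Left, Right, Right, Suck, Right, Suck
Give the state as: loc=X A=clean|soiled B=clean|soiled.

1. Suck → loc=A A=clean B=soiled
2. Left → loc=A A=clean B=soiled
3. Right → loc=B A=clean B=soiled
4. Right → loc=B A=clean B=soiled
5. Suck → loc=B A=clean B=clean
6. Right → loc=B A=clean B=clean
7. Suck → loc=B A=clean B=clean

loc=B A=clean B=clean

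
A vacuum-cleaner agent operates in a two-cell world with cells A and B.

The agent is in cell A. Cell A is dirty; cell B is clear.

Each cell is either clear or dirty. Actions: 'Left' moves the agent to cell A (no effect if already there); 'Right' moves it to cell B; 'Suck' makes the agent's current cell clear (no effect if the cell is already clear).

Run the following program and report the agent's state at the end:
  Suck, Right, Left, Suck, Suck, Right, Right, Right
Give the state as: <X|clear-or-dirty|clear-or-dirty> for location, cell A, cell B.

step 1/8 (Suck): <A|clear|clear>
step 2/8 (Right): <B|clear|clear>
step 3/8 (Left): <A|clear|clear>
step 4/8 (Suck): <A|clear|clear>
step 5/8 (Suck): <A|clear|clear>
step 6/8 (Right): <B|clear|clear>
step 7/8 (Right): <B|clear|clear>
step 8/8 (Right): <B|clear|clear>

<B|clear|clear>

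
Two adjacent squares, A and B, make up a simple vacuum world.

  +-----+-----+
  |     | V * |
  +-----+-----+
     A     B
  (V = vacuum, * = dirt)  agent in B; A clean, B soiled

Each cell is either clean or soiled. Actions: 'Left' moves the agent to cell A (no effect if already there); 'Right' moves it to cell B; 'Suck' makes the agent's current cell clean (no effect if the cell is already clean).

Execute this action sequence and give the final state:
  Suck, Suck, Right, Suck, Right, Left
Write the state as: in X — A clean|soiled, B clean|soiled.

t=1 Suck ⇒ in B — A clean, B clean
t=2 Suck ⇒ in B — A clean, B clean
t=3 Right ⇒ in B — A clean, B clean
t=4 Suck ⇒ in B — A clean, B clean
t=5 Right ⇒ in B — A clean, B clean
t=6 Left ⇒ in A — A clean, B clean

in A — A clean, B clean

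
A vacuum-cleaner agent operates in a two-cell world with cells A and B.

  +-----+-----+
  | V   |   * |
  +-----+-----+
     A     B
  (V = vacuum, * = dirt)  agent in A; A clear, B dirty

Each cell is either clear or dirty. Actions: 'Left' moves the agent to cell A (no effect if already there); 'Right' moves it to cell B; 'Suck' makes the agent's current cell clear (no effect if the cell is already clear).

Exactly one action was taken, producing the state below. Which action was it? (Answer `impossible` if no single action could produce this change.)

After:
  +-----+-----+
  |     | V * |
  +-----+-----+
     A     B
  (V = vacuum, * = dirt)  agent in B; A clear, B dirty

try  Left: loc=A A=clear B=dirty
try Right: loc=B A=clear B=dirty  ← match
try  Suck: loc=A A=clear B=dirty

Right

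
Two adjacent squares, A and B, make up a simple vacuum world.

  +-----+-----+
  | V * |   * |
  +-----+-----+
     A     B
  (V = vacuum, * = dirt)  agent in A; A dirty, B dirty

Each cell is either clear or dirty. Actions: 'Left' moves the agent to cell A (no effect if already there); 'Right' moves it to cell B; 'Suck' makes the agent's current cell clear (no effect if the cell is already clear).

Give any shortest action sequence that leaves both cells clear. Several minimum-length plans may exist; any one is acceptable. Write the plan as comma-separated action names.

t=1 Suck ⇒ loc=A A=clear B=dirty
t=2 Right ⇒ loc=B A=clear B=dirty
t=3 Suck ⇒ loc=B A=clear B=clear
min 3: Suck A + move + Suck B

Suck, Right, Suck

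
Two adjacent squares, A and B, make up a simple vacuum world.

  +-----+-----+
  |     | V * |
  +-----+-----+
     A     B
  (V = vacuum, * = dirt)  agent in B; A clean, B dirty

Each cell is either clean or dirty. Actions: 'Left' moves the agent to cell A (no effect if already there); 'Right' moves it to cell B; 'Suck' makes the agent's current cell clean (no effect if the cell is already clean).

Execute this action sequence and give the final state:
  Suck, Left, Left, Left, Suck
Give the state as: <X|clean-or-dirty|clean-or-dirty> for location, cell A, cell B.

1) do Suck; now <B|clean|clean>
2) do Left; now <A|clean|clean>
3) do Left; now <A|clean|clean>
4) do Left; now <A|clean|clean>
5) do Suck; now <A|clean|clean>

<A|clean|clean>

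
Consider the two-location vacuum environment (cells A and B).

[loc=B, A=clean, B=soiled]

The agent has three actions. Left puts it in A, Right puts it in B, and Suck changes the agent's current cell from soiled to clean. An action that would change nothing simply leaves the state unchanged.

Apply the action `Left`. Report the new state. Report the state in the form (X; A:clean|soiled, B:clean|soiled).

(A; A:clean, B:soiled)

start: (B; A:clean, B:soiled)
[1] after Left: (A; A:clean, B:soiled)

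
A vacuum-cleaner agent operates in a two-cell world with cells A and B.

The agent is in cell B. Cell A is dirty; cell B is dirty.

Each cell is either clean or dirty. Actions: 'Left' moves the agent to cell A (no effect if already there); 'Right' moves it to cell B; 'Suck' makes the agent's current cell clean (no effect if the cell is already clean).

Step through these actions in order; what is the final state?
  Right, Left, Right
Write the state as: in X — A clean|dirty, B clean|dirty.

1) do Right; now in B — A dirty, B dirty
2) do Left; now in A — A dirty, B dirty
3) do Right; now in B — A dirty, B dirty

in B — A dirty, B dirty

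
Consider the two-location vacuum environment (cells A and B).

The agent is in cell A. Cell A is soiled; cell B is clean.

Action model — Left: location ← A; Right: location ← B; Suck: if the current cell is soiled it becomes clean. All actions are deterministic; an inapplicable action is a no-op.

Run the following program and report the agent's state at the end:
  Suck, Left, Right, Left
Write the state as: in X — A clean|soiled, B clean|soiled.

in A — A clean, B clean

Suck (#1): in A — A clean, B clean
Left (#2): in A — A clean, B clean
Right (#3): in B — A clean, B clean
Left (#4): in A — A clean, B clean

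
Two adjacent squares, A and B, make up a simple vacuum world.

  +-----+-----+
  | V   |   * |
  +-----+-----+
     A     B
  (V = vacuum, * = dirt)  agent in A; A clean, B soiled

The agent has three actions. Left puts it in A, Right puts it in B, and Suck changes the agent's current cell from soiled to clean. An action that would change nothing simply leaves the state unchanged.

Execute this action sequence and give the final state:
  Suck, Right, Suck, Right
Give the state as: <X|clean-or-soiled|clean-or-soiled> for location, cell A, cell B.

step 1/4 (Suck): <A|clean|soiled>
step 2/4 (Right): <B|clean|soiled>
step 3/4 (Suck): <B|clean|clean>
step 4/4 (Right): <B|clean|clean>

<B|clean|clean>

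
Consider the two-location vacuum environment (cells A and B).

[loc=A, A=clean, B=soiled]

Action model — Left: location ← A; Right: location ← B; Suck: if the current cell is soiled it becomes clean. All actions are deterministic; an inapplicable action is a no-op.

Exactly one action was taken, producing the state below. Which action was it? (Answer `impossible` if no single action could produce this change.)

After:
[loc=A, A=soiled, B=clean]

try  Left: in A — A clean, B soiled
try Right: in B — A clean, B soiled
try  Suck: in A — A clean, B soiled
no single action produces the after-state

impossible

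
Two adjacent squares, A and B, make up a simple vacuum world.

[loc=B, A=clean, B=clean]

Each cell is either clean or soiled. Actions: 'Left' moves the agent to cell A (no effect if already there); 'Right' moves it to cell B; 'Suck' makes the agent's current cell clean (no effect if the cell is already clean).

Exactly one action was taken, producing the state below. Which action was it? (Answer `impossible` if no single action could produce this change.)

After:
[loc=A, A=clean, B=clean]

try  Left: (A; A:clean, B:clean)  ← match
try Right: (B; A:clean, B:clean)
try  Suck: (B; A:clean, B:clean)

Left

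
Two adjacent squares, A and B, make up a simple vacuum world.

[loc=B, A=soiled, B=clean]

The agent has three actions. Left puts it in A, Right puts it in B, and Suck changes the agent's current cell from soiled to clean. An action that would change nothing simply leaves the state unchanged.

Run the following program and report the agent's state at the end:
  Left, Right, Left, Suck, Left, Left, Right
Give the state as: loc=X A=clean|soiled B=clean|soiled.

loc=B A=clean B=clean

t=1 Left ⇒ loc=A A=soiled B=clean
t=2 Right ⇒ loc=B A=soiled B=clean
t=3 Left ⇒ loc=A A=soiled B=clean
t=4 Suck ⇒ loc=A A=clean B=clean
t=5 Left ⇒ loc=A A=clean B=clean
t=6 Left ⇒ loc=A A=clean B=clean
t=7 Right ⇒ loc=B A=clean B=clean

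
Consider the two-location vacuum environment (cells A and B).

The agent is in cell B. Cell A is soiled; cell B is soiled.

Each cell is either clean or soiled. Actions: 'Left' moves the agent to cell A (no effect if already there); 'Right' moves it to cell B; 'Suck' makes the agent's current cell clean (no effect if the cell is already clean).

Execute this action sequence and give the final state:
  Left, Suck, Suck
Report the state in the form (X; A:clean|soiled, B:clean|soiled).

(A; A:clean, B:soiled)

[1] after Left: (A; A:soiled, B:soiled)
[2] after Suck: (A; A:clean, B:soiled)
[3] after Suck: (A; A:clean, B:soiled)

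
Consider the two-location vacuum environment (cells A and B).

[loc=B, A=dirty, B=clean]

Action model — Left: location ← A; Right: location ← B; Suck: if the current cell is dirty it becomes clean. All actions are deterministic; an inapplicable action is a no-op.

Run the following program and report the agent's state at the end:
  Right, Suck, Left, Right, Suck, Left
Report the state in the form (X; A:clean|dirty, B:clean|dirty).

(A; A:dirty, B:clean)

Right (#1): (B; A:dirty, B:clean)
Suck (#2): (B; A:dirty, B:clean)
Left (#3): (A; A:dirty, B:clean)
Right (#4): (B; A:dirty, B:clean)
Suck (#5): (B; A:dirty, B:clean)
Left (#6): (A; A:dirty, B:clean)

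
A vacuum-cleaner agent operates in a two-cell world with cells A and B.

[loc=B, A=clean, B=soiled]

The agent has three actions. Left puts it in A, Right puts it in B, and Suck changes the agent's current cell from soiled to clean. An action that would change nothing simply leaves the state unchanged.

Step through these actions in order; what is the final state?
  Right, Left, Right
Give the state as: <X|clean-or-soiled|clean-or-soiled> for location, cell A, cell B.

<B|clean|soiled>

1. Right → <B|clean|soiled>
2. Left → <A|clean|soiled>
3. Right → <B|clean|soiled>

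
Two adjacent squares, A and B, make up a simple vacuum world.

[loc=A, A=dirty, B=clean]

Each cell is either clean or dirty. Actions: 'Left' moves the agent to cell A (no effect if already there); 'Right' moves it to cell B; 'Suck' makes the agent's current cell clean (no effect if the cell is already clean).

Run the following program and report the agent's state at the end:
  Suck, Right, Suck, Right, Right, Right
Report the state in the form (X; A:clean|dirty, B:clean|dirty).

(B; A:clean, B:clean)

1) do Suck; now (A; A:clean, B:clean)
2) do Right; now (B; A:clean, B:clean)
3) do Suck; now (B; A:clean, B:clean)
4) do Right; now (B; A:clean, B:clean)
5) do Right; now (B; A:clean, B:clean)
6) do Right; now (B; A:clean, B:clean)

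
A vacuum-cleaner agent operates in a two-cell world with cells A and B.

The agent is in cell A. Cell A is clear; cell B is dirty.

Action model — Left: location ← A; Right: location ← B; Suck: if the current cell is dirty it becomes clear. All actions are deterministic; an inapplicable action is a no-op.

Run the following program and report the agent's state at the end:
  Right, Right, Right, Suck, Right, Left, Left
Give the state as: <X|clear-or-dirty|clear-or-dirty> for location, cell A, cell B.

<A|clear|clear>

Right (#1): <B|clear|dirty>
Right (#2): <B|clear|dirty>
Right (#3): <B|clear|dirty>
Suck (#4): <B|clear|clear>
Right (#5): <B|clear|clear>
Left (#6): <A|clear|clear>
Left (#7): <A|clear|clear>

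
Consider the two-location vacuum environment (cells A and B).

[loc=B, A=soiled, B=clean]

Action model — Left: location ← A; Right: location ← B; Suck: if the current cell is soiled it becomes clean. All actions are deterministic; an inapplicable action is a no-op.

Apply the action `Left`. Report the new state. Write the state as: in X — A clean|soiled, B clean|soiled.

in A — A soiled, B clean

start: in B — A soiled, B clean
t=1 Left ⇒ in A — A soiled, B clean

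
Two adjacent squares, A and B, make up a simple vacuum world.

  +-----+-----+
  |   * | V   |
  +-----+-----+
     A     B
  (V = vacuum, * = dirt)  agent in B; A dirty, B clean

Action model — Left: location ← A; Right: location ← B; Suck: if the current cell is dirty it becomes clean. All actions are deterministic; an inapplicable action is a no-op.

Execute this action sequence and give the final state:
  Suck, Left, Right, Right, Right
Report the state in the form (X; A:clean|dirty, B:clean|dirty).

[1] after Suck: (B; A:dirty, B:clean)
[2] after Left: (A; A:dirty, B:clean)
[3] after Right: (B; A:dirty, B:clean)
[4] after Right: (B; A:dirty, B:clean)
[5] after Right: (B; A:dirty, B:clean)

(B; A:dirty, B:clean)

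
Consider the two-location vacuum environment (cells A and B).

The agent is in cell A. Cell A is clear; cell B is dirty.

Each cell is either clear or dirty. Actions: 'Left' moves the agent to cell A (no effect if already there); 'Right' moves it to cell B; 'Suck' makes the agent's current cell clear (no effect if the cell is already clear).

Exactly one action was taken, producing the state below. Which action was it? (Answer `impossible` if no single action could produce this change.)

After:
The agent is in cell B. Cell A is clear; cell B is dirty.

try  Left: in A — A clear, B dirty
try Right: in B — A clear, B dirty  ← match
try  Suck: in A — A clear, B dirty

Right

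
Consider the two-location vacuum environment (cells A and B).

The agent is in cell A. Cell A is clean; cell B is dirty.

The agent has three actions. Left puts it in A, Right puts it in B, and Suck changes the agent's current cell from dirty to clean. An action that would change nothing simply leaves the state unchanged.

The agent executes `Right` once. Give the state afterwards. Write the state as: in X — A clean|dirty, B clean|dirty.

in B — A clean, B dirty

start: in A — A clean, B dirty
step 1/1 (Right): in B — A clean, B dirty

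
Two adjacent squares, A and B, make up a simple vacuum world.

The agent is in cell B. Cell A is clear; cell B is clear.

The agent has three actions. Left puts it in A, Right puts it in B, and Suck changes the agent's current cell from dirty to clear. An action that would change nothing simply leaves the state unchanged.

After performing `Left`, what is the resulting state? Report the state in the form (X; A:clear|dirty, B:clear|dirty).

start: (B; A:clear, B:clear)
t=1 Left ⇒ (A; A:clear, B:clear)

(A; A:clear, B:clear)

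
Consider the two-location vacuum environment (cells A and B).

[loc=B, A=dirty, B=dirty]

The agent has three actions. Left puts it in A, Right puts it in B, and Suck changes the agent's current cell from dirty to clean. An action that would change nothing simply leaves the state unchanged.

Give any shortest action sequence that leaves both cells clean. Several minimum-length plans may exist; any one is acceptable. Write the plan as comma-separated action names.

t=1 Suck ⇒ <B|dirty|clean>
t=2 Left ⇒ <A|dirty|clean>
t=3 Suck ⇒ <A|clean|clean>
min 3: Suck B + move + Suck A

Suck, Left, Suck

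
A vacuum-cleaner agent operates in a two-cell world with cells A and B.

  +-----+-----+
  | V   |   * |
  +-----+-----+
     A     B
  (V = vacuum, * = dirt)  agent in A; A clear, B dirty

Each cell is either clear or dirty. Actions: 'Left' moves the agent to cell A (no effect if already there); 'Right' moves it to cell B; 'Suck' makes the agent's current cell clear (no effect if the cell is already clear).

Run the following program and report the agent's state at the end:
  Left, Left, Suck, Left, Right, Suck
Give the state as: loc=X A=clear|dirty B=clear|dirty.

1) do Left; now loc=A A=clear B=dirty
2) do Left; now loc=A A=clear B=dirty
3) do Suck; now loc=A A=clear B=dirty
4) do Left; now loc=A A=clear B=dirty
5) do Right; now loc=B A=clear B=dirty
6) do Suck; now loc=B A=clear B=clear

loc=B A=clear B=clear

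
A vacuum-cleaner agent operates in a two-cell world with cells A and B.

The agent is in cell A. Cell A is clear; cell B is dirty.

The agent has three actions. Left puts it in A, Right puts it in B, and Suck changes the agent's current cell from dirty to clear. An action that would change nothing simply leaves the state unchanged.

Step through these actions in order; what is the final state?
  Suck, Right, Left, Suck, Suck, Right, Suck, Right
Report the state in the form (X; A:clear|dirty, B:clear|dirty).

1) do Suck; now (A; A:clear, B:dirty)
2) do Right; now (B; A:clear, B:dirty)
3) do Left; now (A; A:clear, B:dirty)
4) do Suck; now (A; A:clear, B:dirty)
5) do Suck; now (A; A:clear, B:dirty)
6) do Right; now (B; A:clear, B:dirty)
7) do Suck; now (B; A:clear, B:clear)
8) do Right; now (B; A:clear, B:clear)

(B; A:clear, B:clear)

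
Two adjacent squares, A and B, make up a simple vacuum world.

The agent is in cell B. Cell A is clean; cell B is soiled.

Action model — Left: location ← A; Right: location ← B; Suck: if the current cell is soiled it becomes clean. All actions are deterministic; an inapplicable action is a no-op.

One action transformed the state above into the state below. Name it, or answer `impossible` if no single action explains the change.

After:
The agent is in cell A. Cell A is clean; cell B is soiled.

Left

try  Left: (A; A:clean, B:soiled)  ← match
try Right: (B; A:clean, B:soiled)
try  Suck: (B; A:clean, B:clean)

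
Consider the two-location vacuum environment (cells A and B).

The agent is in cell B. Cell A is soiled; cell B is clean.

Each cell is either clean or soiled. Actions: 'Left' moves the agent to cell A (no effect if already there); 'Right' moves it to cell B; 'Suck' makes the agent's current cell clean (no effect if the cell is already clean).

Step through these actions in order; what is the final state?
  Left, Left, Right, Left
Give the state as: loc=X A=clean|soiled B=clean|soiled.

[1] after Left: loc=A A=soiled B=clean
[2] after Left: loc=A A=soiled B=clean
[3] after Right: loc=B A=soiled B=clean
[4] after Left: loc=A A=soiled B=clean

loc=A A=soiled B=clean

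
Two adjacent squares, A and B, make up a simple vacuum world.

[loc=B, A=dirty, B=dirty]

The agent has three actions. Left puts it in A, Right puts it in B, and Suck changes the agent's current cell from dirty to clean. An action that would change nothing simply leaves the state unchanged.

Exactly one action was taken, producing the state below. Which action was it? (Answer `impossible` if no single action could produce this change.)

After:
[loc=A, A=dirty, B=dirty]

try  Left: (A; A:dirty, B:dirty)  ← match
try Right: (B; A:dirty, B:dirty)
try  Suck: (B; A:dirty, B:clean)

Left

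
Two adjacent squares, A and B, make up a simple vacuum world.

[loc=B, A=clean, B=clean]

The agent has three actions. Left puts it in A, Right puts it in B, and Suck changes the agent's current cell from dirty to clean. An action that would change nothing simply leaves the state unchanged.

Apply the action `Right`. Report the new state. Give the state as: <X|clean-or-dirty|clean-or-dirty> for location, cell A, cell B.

<B|clean|clean>

start: <B|clean|clean>
1) do Right; now <B|clean|clean>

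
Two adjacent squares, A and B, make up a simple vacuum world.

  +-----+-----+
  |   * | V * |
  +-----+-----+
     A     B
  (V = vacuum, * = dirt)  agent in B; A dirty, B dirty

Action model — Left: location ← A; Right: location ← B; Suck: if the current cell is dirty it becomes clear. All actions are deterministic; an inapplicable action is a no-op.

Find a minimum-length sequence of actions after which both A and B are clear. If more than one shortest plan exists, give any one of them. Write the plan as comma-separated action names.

Suck, Left, Suck

t=1 Suck ⇒ <B|dirty|clear>
t=2 Left ⇒ <A|dirty|clear>
t=3 Suck ⇒ <A|clear|clear>
min 3: Suck B + move + Suck A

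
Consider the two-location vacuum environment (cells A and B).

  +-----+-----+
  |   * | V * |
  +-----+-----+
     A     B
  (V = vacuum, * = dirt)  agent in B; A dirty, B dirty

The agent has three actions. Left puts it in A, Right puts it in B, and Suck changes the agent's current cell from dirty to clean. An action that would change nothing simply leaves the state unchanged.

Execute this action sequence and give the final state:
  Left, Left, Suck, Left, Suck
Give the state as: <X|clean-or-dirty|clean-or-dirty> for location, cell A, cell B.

<A|clean|dirty>

t=1 Left ⇒ <A|dirty|dirty>
t=2 Left ⇒ <A|dirty|dirty>
t=3 Suck ⇒ <A|clean|dirty>
t=4 Left ⇒ <A|clean|dirty>
t=5 Suck ⇒ <A|clean|dirty>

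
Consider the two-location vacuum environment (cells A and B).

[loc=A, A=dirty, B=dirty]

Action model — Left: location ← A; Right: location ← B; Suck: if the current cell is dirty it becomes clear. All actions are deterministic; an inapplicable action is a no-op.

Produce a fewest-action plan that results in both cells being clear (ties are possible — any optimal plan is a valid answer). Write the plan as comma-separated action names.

Suck, Right, Suck

Suck (#1): loc=A A=clear B=dirty
Right (#2): loc=B A=clear B=dirty
Suck (#3): loc=B A=clear B=clear
min 3: Suck A + move + Suck B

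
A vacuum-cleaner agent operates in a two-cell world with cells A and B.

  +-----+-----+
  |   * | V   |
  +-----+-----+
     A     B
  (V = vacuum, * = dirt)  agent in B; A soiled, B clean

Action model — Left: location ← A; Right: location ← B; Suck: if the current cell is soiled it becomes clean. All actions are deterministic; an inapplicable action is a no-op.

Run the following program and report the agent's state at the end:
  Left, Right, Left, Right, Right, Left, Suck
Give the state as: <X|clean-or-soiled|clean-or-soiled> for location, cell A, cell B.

<A|clean|clean>

1. Left → <A|soiled|clean>
2. Right → <B|soiled|clean>
3. Left → <A|soiled|clean>
4. Right → <B|soiled|clean>
5. Right → <B|soiled|clean>
6. Left → <A|soiled|clean>
7. Suck → <A|clean|clean>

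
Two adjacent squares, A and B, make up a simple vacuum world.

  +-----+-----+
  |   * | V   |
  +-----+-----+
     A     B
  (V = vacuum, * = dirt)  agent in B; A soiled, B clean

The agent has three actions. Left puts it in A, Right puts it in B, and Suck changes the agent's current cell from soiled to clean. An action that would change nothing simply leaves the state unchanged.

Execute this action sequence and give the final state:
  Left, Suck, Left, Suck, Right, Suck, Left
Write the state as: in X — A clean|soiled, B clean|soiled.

Left (#1): in A — A soiled, B clean
Suck (#2): in A — A clean, B clean
Left (#3): in A — A clean, B clean
Suck (#4): in A — A clean, B clean
Right (#5): in B — A clean, B clean
Suck (#6): in B — A clean, B clean
Left (#7): in A — A clean, B clean

in A — A clean, B clean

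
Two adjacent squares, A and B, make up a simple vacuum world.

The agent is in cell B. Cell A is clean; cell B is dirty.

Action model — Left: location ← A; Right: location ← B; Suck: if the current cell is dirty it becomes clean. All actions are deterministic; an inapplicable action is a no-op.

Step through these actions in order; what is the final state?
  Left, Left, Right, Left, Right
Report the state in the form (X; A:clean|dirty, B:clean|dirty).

Left (#1): (A; A:clean, B:dirty)
Left (#2): (A; A:clean, B:dirty)
Right (#3): (B; A:clean, B:dirty)
Left (#4): (A; A:clean, B:dirty)
Right (#5): (B; A:clean, B:dirty)

(B; A:clean, B:dirty)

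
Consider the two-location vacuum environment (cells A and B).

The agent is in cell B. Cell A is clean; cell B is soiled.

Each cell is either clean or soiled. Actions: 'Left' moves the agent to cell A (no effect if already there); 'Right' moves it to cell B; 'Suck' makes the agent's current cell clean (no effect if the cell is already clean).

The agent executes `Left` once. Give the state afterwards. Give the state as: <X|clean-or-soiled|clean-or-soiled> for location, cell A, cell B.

start: <B|clean|soiled>
1. Left → <A|clean|soiled>

<A|clean|soiled>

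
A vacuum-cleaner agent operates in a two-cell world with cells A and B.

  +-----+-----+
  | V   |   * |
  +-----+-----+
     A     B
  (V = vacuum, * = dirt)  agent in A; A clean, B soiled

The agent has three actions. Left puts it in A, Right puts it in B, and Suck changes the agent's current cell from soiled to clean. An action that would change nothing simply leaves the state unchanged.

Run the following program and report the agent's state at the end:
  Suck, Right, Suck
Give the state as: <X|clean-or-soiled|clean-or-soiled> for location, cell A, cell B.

<B|clean|clean>

Suck (#1): <A|clean|soiled>
Right (#2): <B|clean|soiled>
Suck (#3): <B|clean|clean>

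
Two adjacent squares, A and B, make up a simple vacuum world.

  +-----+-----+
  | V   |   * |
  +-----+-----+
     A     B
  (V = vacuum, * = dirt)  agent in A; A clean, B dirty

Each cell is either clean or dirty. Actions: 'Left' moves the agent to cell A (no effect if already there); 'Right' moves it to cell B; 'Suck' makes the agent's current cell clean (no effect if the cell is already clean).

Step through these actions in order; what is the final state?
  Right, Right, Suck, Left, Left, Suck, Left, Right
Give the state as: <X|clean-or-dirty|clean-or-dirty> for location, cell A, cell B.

Right (#1): <B|clean|dirty>
Right (#2): <B|clean|dirty>
Suck (#3): <B|clean|clean>
Left (#4): <A|clean|clean>
Left (#5): <A|clean|clean>
Suck (#6): <A|clean|clean>
Left (#7): <A|clean|clean>
Right (#8): <B|clean|clean>

<B|clean|clean>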